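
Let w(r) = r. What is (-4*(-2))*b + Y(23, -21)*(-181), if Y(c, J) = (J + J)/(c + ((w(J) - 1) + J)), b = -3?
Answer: -4041/10 ≈ -404.10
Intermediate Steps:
Y(c, J) = 2*J/(-1 + c + 2*J) (Y(c, J) = (J + J)/(c + ((J - 1) + J)) = (2*J)/(c + ((-1 + J) + J)) = (2*J)/(c + (-1 + 2*J)) = (2*J)/(-1 + c + 2*J) = 2*J/(-1 + c + 2*J))
(-4*(-2))*b + Y(23, -21)*(-181) = -4*(-2)*(-3) + (2*(-21)/(-1 + 23 + 2*(-21)))*(-181) = 8*(-3) + (2*(-21)/(-1 + 23 - 42))*(-181) = -24 + (2*(-21)/(-20))*(-181) = -24 + (2*(-21)*(-1/20))*(-181) = -24 + (21/10)*(-181) = -24 - 3801/10 = -4041/10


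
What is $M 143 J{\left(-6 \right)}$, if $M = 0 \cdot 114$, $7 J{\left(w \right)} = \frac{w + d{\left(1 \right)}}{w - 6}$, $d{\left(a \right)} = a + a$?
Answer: $0$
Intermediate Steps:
$d{\left(a \right)} = 2 a$
$J{\left(w \right)} = \frac{2 + w}{7 \left(-6 + w\right)}$ ($J{\left(w \right)} = \frac{\left(w + 2 \cdot 1\right) \frac{1}{w - 6}}{7} = \frac{\left(w + 2\right) \frac{1}{-6 + w}}{7} = \frac{\left(2 + w\right) \frac{1}{-6 + w}}{7} = \frac{\frac{1}{-6 + w} \left(2 + w\right)}{7} = \frac{2 + w}{7 \left(-6 + w\right)}$)
$M = 0$
$M 143 J{\left(-6 \right)} = 0 \cdot 143 \frac{2 - 6}{7 \left(-6 - 6\right)} = 0 \cdot \frac{1}{7} \frac{1}{-12} \left(-4\right) = 0 \cdot \frac{1}{7} \left(- \frac{1}{12}\right) \left(-4\right) = 0 \cdot \frac{1}{21} = 0$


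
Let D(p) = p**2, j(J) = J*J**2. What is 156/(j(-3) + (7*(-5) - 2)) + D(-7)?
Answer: 745/16 ≈ 46.563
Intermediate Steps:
j(J) = J**3
156/(j(-3) + (7*(-5) - 2)) + D(-7) = 156/((-3)**3 + (7*(-5) - 2)) + (-7)**2 = 156/(-27 + (-35 - 2)) + 49 = 156/(-27 - 37) + 49 = 156/(-64) + 49 = -1/64*156 + 49 = -39/16 + 49 = 745/16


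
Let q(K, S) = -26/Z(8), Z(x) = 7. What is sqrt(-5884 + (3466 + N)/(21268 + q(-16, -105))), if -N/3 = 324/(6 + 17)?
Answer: I*sqrt(689626799050319)/342355 ≈ 76.706*I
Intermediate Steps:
N = -972/23 (N = -972/(6 + 17) = -972/23 ≈ -42.261)
q(K, S) = -26/7
sqrt(-5884 + (3466 + N)/(21268 + q(-16, -105))) = sqrt(-5884 + (3466 - 972/23)/(21268 - 26/7)) = sqrt(-5884 + 78746/(23*(148850/7))) = sqrt(-5884 + (78746/23)*(7/148850)) = sqrt(-5884 + 275611/1711775) = sqrt(-10071808489/1711775) = I*sqrt(689626799050319)/342355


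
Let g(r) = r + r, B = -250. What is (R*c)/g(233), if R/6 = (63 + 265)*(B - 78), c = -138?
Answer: 44539776/233 ≈ 1.9116e+5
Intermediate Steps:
g(r) = 2*r
R = -645504 (R = 6*((63 + 265)*(-250 - 78)) = 6*(328*(-328)) = 6*(-107584) = -645504)
(R*c)/g(233) = (-645504*(-138))/((2*233)) = 89079552/466 = 89079552*(1/466) = 44539776/233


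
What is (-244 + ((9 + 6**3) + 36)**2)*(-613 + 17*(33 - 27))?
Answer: -34685147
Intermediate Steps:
(-244 + ((9 + 6**3) + 36)**2)*(-613 + 17*(33 - 27)) = (-244 + ((9 + 216) + 36)**2)*(-613 + 17*6) = (-244 + (225 + 36)**2)*(-613 + 102) = (-244 + 261**2)*(-511) = (-244 + 68121)*(-511) = 67877*(-511) = -34685147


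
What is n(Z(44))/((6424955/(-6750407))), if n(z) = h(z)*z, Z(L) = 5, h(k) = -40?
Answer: 270016280/1284991 ≈ 210.13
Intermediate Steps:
n(z) = -40*z
n(Z(44))/((6424955/(-6750407))) = (-40*5)/((6424955/(-6750407))) = -200/(6424955*(-1/6750407)) = -200/(-6424955/6750407) = -200*(-6750407/6424955) = 270016280/1284991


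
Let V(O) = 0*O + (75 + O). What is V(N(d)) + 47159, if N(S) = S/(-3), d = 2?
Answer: 141700/3 ≈ 47233.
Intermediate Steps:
N(S) = -S/3 (N(S) = S*(-⅓) = -S/3)
V(O) = 75 + O (V(O) = 0 + (75 + O) = 75 + O)
V(N(d)) + 47159 = (75 - ⅓*2) + 47159 = (75 - ⅔) + 47159 = 223/3 + 47159 = 141700/3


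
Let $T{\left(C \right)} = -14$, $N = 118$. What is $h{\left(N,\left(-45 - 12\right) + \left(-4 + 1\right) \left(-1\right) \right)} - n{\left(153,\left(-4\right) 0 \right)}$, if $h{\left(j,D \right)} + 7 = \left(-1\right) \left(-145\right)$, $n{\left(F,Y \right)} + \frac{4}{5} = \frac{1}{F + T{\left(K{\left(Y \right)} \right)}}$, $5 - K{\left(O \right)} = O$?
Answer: $\frac{96461}{695} \approx 138.79$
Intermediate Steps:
$K{\left(O \right)} = 5 - O$
$n{\left(F,Y \right)} = - \frac{4}{5} + \frac{1}{-14 + F}$ ($n{\left(F,Y \right)} = - \frac{4}{5} + \frac{1}{F - 14} = - \frac{4}{5} + \frac{1}{-14 + F}$)
$h{\left(j,D \right)} = 138$ ($h{\left(j,D \right)} = -7 - -145 = -7 + 145 = 138$)
$h{\left(N,\left(-45 - 12\right) + \left(-4 + 1\right) \left(-1\right) \right)} - n{\left(153,\left(-4\right) 0 \right)} = 138 - \frac{61 - 612}{5 \left(-14 + 153\right)} = 138 - \frac{61 - 612}{5 \cdot 139} = 138 - \frac{1}{5} \cdot \frac{1}{139} \left(-551\right) = 138 - - \frac{551}{695} = 138 + \frac{551}{695} = \frac{96461}{695}$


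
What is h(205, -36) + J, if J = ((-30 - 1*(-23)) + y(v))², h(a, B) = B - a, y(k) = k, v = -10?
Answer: 48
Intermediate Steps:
J = 289 (J = ((-30 - 1*(-23)) - 10)² = ((-30 + 23) - 10)² = (-7 - 10)² = (-17)² = 289)
h(205, -36) + J = (-36 - 1*205) + 289 = (-36 - 205) + 289 = -241 + 289 = 48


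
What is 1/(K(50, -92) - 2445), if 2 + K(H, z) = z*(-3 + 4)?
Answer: -1/2539 ≈ -0.00039386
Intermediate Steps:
K(H, z) = -2 + z (K(H, z) = -2 + z*(-3 + 4) = -2 + z*1 = -2 + z)
1/(K(50, -92) - 2445) = 1/((-2 - 92) - 2445) = 1/(-94 - 2445) = 1/(-2539) = -1/2539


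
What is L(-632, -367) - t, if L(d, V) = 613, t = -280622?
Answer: 281235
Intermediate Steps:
L(-632, -367) - t = 613 - 1*(-280622) = 613 + 280622 = 281235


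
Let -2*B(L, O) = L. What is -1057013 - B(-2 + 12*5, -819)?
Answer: -1056984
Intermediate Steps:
B(L, O) = -L/2
-1057013 - B(-2 + 12*5, -819) = -1057013 - (-1)*(-2 + 12*5)/2 = -1057013 - (-1)*(-2 + 60)/2 = -1057013 - (-1)*58/2 = -1057013 - 1*(-29) = -1057013 + 29 = -1056984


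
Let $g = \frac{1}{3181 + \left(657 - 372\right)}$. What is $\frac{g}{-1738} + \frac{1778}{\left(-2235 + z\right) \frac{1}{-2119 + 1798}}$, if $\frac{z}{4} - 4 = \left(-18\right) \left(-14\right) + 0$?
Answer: $\frac{491153314699}{1042136084} \approx 471.29$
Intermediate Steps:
$z = 1024$ ($z = 16 + 4 \left(\left(-18\right) \left(-14\right) + 0\right) = 16 + 4 \left(252 + 0\right) = 16 + 4 \cdot 252 = 16 + 1008 = 1024$)
$g = \frac{1}{3466}$ ($g = \frac{1}{3181 + \left(657 - 372\right)} = \frac{1}{3181 + 285} = \frac{1}{3466} \approx 0.00028852$)
$\frac{g}{-1738} + \frac{1778}{\left(-2235 + z\right) \frac{1}{-2119 + 1798}} = \frac{1}{3466 \left(-1738\right)} + \frac{1778}{\left(-2235 + 1024\right) \frac{1}{-2119 + 1798}} = \frac{1}{3466} \left(- \frac{1}{1738}\right) + \frac{1778}{\left(-1211\right) \frac{1}{-321}} = - \frac{1}{6023908} + \frac{1778}{\left(-1211\right) \left(- \frac{1}{321}\right)} = - \frac{1}{6023908} + \frac{1778}{\frac{1211}{321}} = - \frac{1}{6023908} + 1778 \cdot \frac{321}{1211} = - \frac{1}{6023908} + \frac{81534}{173} = \frac{491153314699}{1042136084}$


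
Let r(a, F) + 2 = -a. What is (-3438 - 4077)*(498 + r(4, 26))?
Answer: -3697380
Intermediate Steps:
r(a, F) = -2 - a
(-3438 - 4077)*(498 + r(4, 26)) = (-3438 - 4077)*(498 + (-2 - 1*4)) = -7515*(498 + (-2 - 4)) = -7515*(498 - 6) = -7515*492 = -3697380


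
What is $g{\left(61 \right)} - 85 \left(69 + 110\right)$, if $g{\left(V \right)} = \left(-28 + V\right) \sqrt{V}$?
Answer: $-15215 + 33 \sqrt{61} \approx -14957.0$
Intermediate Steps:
$g{\left(V \right)} = \sqrt{V} \left(-28 + V\right)$
$g{\left(61 \right)} - 85 \left(69 + 110\right) = \sqrt{61} \left(-28 + 61\right) - 85 \left(69 + 110\right) = \sqrt{61} \cdot 33 - 15215 = 33 \sqrt{61} - 15215 = -15215 + 33 \sqrt{61}$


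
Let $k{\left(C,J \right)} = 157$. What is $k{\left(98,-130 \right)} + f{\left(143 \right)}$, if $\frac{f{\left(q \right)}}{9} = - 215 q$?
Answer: $-276548$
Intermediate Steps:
$f{\left(q \right)} = - 1935 q$ ($f{\left(q \right)} = 9 \left(- 215 q\right) = - 1935 q$)
$k{\left(98,-130 \right)} + f{\left(143 \right)} = 157 - 276705 = -276548$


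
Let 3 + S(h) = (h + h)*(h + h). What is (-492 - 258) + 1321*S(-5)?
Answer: 127387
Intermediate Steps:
S(h) = -3 + 4*h² (S(h) = -3 + (h + h)*(h + h) = -3 + (2*h)*(2*h) = -3 + 4*h²)
(-492 - 258) + 1321*S(-5) = (-492 - 258) + 1321*(-3 + 4*(-5)²) = -750 + 1321*(-3 + 4*25) = -750 + 1321*(-3 + 100) = -750 + 1321*97 = -750 + 128137 = 127387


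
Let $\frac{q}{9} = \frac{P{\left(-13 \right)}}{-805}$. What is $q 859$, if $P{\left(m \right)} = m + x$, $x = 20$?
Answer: $- \frac{7731}{115} \approx -67.226$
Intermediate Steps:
$P{\left(m \right)} = 20 + m$ ($P{\left(m \right)} = m + 20 = 20 + m$)
$q = - \frac{9}{115}$ ($q = 9 \frac{20 - 13}{-805} = 9 \cdot 7 \left(- \frac{1}{805}\right) = 9 \left(- \frac{1}{115}\right) = - \frac{9}{115} \approx -0.078261$)
$q 859 = \left(- \frac{9}{115}\right) 859 = - \frac{7731}{115}$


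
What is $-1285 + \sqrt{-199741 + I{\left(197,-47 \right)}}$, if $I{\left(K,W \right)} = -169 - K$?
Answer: $-1285 + i \sqrt{200107} \approx -1285.0 + 447.33 i$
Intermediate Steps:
$-1285 + \sqrt{-199741 + I{\left(197,-47 \right)}} = -1285 + \sqrt{-199741 - 366} = -1285 + \sqrt{-200107} = -1285 + i \sqrt{200107}$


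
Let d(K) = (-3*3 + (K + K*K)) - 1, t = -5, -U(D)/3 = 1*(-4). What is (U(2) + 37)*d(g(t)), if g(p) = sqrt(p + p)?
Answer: -980 + 49*I*sqrt(10) ≈ -980.0 + 154.95*I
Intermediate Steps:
U(D) = 12 (U(D) = -3*(-4) = 12)
g(p) = sqrt(2)*sqrt(p) (g(p) = sqrt(2*p) = sqrt(2)*sqrt(p))
d(K) = -10 + K + K**2 (d(K) = (-9 + (K + K**2)) - 1 = (-9 + K + K**2) - 1 = -10 + K + K**2)
(U(2) + 37)*d(g(t)) = (12 + 37)*(-10 + sqrt(2)*sqrt(-5) + (sqrt(2)*sqrt(-5))**2) = 49*(-10 + sqrt(2)*(I*sqrt(5)) + (sqrt(2)*(I*sqrt(5)))**2) = 49*(-10 + I*sqrt(10) + (I*sqrt(10))**2) = 49*(-10 + I*sqrt(10) - 10) = 49*(-20 + I*sqrt(10)) = -980 + 49*I*sqrt(10)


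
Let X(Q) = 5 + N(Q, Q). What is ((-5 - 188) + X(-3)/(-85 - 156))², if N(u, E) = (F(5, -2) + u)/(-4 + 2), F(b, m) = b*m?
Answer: 8658116401/232324 ≈ 37267.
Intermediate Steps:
N(u, E) = 5 - u/2 (N(u, E) = (5*(-2) + u)/(-4 + 2) = (-10 + u)/(-2) = (-10 + u)*(-½) = 5 - u/2)
X(Q) = 10 - Q/2 (X(Q) = 5 + (5 - Q/2) = 10 - Q/2)
((-5 - 188) + X(-3)/(-85 - 156))² = ((-5 - 188) + (10 - ½*(-3))/(-85 - 156))² = (-193 + (10 + 3/2)/(-241))² = (-193 + (23/2)*(-1/241))² = (-193 - 23/482)² = (-93049/482)² = 8658116401/232324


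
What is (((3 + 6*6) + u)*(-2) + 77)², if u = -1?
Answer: 1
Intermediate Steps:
(((3 + 6*6) + u)*(-2) + 77)² = (((3 + 6*6) - 1)*(-2) + 77)² = (((3 + 36) - 1)*(-2) + 77)² = ((39 - 1)*(-2) + 77)² = (38*(-2) + 77)² = (-76 + 77)² = 1² = 1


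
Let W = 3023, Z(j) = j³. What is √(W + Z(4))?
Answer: 21*√7 ≈ 55.561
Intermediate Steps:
√(W + Z(4)) = √(3023 + 4³) = √(3023 + 64) = √3087 = 21*√7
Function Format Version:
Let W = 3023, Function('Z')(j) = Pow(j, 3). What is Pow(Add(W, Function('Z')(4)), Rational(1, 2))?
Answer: Mul(21, Pow(7, Rational(1, 2))) ≈ 55.561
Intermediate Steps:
Pow(Add(W, Function('Z')(4)), Rational(1, 2)) = Pow(Add(3023, Pow(4, 3)), Rational(1, 2)) = Pow(Add(3023, 64), Rational(1, 2)) = Pow(3087, Rational(1, 2)) = Mul(21, Pow(7, Rational(1, 2)))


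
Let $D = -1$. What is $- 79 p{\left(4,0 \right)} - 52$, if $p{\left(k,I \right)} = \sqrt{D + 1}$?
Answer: $-52$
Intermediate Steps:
$p{\left(k,I \right)} = 0$ ($p{\left(k,I \right)} = \sqrt{-1 + 1} = \sqrt{0} = 0$)
$- 79 p{\left(4,0 \right)} - 52 = \left(-79\right) 0 - 52 = 0 - 52 = -52$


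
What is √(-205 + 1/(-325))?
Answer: I*√866138/65 ≈ 14.318*I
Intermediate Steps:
√(-205 + 1/(-325)) = √(-205 - 1/325) = √(-66626/325) = I*√866138/65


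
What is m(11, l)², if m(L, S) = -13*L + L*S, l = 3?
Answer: 12100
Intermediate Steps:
m(11, l)² = (11*(-13 + 3))² = (11*(-10))² = (-110)² = 12100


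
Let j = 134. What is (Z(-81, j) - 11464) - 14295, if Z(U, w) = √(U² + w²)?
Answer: -25759 + √24517 ≈ -25602.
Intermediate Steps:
(Z(-81, j) - 11464) - 14295 = (√((-81)² + 134²) - 11464) - 14295 = (√(6561 + 17956) - 11464) - 14295 = (√24517 - 11464) - 14295 = (-11464 + √24517) - 14295 = -25759 + √24517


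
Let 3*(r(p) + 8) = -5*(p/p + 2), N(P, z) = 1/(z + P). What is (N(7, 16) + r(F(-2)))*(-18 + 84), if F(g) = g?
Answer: -19668/23 ≈ -855.13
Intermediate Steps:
N(P, z) = 1/(P + z)
r(p) = -13 (r(p) = -8 + (-5*(p/p + 2))/3 = -8 + (-5*(1 + 2))/3 = -8 + (-5*3)/3 = -8 + (1/3)*(-15) = -8 - 5 = -13)
(N(7, 16) + r(F(-2)))*(-18 + 84) = (1/(7 + 16) - 13)*(-18 + 84) = (1/23 - 13)*66 = -298/23*66 = -19668/23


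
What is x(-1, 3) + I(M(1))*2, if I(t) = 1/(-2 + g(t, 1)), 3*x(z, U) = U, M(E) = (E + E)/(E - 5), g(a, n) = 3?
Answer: 3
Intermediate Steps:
M(E) = 2*E/(-5 + E) (M(E) = (2*E)/(-5 + E) = 2*E/(-5 + E))
x(z, U) = U/3
I(t) = 1 (I(t) = 1/(-2 + 3) = 1/1 = 1)
x(-1, 3) + I(M(1))*2 = (1/3)*3 + 1*2 = 1 + 2 = 3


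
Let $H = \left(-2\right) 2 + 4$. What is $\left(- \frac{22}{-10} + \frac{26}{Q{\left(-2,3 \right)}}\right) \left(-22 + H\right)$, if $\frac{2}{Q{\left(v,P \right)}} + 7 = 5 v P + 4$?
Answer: $\frac{46948}{5} \approx 9389.6$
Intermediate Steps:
$Q{\left(v,P \right)} = \frac{2}{-3 + 5 P v}$ ($Q{\left(v,P \right)} = \frac{2}{-7 + \left(5 v P + 4\right)} = \frac{2}{-7 + \left(5 P v + 4\right)} = \frac{2}{-7 + \left(4 + 5 P v\right)} = \frac{2}{-3 + 5 P v}$)
$H = 0$ ($H = -4 + 4 = 0$)
$\left(- \frac{22}{-10} + \frac{26}{Q{\left(-2,3 \right)}}\right) \left(-22 + H\right) = \left(- \frac{22}{-10} + \frac{26}{2 \frac{1}{-3 + 5 \cdot 3 \left(-2\right)}}\right) \left(-22 + 0\right) = \left(\left(-22\right) \left(- \frac{1}{10}\right) + \frac{26}{2 \frac{1}{-3 - 30}}\right) \left(-22\right) = \left(\frac{11}{5} + \frac{26}{2 \frac{1}{-33}}\right) \left(-22\right) = \left(\frac{11}{5} + \frac{26}{2 \left(- \frac{1}{33}\right)}\right) \left(-22\right) = \left(\frac{11}{5} + \frac{26}{- \frac{2}{33}}\right) \left(-22\right) = \left(\frac{11}{5} + 26 \left(- \frac{33}{2}\right)\right) \left(-22\right) = \left(\frac{11}{5} - 429\right) \left(-22\right) = \left(- \frac{2134}{5}\right) \left(-22\right) = \frac{46948}{5}$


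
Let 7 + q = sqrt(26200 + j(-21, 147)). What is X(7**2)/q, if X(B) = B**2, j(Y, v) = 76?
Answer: 16807/26227 + 4802*sqrt(6569)/26227 ≈ 15.480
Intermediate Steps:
q = -7 + 2*sqrt(6569) (q = -7 + sqrt(26200 + 76) = -7 + sqrt(26276) = -7 + 2*sqrt(6569) ≈ 155.10)
X(7**2)/q = (7**2)**2/(-7 + 2*sqrt(6569)) = 49**2/(-7 + 2*sqrt(6569)) = 2401/(-7 + 2*sqrt(6569))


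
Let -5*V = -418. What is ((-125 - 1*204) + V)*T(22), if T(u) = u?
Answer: -26994/5 ≈ -5398.8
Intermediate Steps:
V = 418/5 (V = -⅕*(-418) = 418/5 ≈ 83.600)
((-125 - 1*204) + V)*T(22) = ((-125 - 1*204) + 418/5)*22 = ((-125 - 204) + 418/5)*22 = (-329 + 418/5)*22 = -1227/5*22 = -26994/5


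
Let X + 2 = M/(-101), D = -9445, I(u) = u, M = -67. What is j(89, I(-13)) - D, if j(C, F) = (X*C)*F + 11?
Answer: 1111251/101 ≈ 11002.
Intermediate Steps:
X = -135/101 (X = -2 - 67/(-101) = -2 - 67*(-1/101) = -2 + 67/101 = -135/101 ≈ -1.3366)
j(C, F) = 11 - 135*C*F/101 (j(C, F) = (-135*C/101)*F + 11 = -135*C*F/101 + 11 = 11 - 135*C*F/101)
j(89, I(-13)) - D = (11 - 135/101*89*(-13)) - 1*(-9445) = (11 + 156195/101) + 9445 = 157306/101 + 9445 = 1111251/101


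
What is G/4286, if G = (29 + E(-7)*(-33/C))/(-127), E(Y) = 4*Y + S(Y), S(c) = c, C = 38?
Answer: -2257/20684236 ≈ -0.00010912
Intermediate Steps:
E(Y) = 5*Y (E(Y) = 4*Y + Y = 5*Y)
G = -2257/4826 (G = (29 + (5*(-7))*(-33/38))/(-127) = (29 - (-1155)/38)*(-1/127) = (29 - 35*(-33/38))*(-1/127) = (29 + 1155/38)*(-1/127) = (2257/38)*(-1/127) = -2257/4826 ≈ -0.46768)
G/4286 = -2257/4826/4286 = -2257/4826*1/4286 = -2257/20684236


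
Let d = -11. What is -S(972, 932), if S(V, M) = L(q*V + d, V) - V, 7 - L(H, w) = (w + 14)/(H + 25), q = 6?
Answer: 2821188/2923 ≈ 965.17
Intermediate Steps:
L(H, w) = 7 - (14 + w)/(25 + H) (L(H, w) = 7 - (w + 14)/(H + 25) = 7 - (14 + w)/(25 + H))
S(V, M) = -V + (84 + 41*V)/(14 + 6*V) (S(V, M) = (161 - V + 7*(6*V - 11))/(25 + (6*V - 11)) - V = (161 - V + 7*(-11 + 6*V))/(25 + (-11 + 6*V)) - V = (161 - V + (-77 + 42*V))/(14 + 6*V) - V = (84 + 41*V)/(14 + 6*V) - V = -V + (84 + 41*V)/(14 + 6*V))
-S(972, 932) = -3*(28 - 2*972² + 9*972)/(2*(7 + 3*972)) = -3*(28 - 2*944784 + 8748)/(2*(7 + 2916)) = -3*(28 - 1889568 + 8748)/(2*2923) = -3*(-1880792)/(2*2923) = -1*(-2821188/2923) = 2821188/2923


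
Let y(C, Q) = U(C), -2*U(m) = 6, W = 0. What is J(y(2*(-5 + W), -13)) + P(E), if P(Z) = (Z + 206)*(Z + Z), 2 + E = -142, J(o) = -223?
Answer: -18079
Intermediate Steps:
U(m) = -3 (U(m) = -½*6 = -3)
y(C, Q) = -3
E = -144 (E = -2 - 142 = -144)
P(Z) = 2*Z*(206 + Z) (P(Z) = (206 + Z)*(2*Z) = 2*Z*(206 + Z))
J(y(2*(-5 + W), -13)) + P(E) = -223 + 2*(-144)*(206 - 144) = -223 + 2*(-144)*62 = -223 - 17856 = -18079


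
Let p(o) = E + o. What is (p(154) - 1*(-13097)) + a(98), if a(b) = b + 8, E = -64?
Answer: 13293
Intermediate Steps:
a(b) = 8 + b
p(o) = -64 + o
(p(154) - 1*(-13097)) + a(98) = ((-64 + 154) - 1*(-13097)) + (8 + 98) = (90 + 13097) + 106 = 13187 + 106 = 13293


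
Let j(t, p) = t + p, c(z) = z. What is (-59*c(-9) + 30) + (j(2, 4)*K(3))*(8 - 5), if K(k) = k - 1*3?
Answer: 561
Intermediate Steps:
K(k) = -3 + k (K(k) = k - 3 = -3 + k)
j(t, p) = p + t
(-59*c(-9) + 30) + (j(2, 4)*K(3))*(8 - 5) = (-59*(-9) + 30) + ((4 + 2)*(-3 + 3))*(8 - 5) = (531 + 30) + (6*0)*3 = 561 + 0*3 = 561 + 0 = 561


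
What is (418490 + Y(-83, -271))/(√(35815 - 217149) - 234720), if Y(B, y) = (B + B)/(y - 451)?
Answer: -17730158831280/9944405581987 - 151074973*I*√181334/19888811163974 ≈ -1.7829 - 0.0032346*I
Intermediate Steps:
Y(B, y) = 2*B/(-451 + y) (Y(B, y) = (2*B)/(-451 + y) = 2*B/(-451 + y))
(418490 + Y(-83, -271))/(√(35815 - 217149) - 234720) = (418490 + 2*(-83)/(-451 - 271))/(√(35815 - 217149) - 234720) = (418490 + 2*(-83)/(-722))/(√(-181334) - 234720) = (418490 + 2*(-83)*(-1/722))/(I*√181334 - 234720) = (418490 + 83/361)/(-234720 + I*√181334) = 151074973/(361*(-234720 + I*√181334))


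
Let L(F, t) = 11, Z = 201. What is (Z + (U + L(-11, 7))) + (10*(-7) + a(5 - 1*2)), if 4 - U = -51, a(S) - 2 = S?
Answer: 202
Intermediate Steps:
a(S) = 2 + S
U = 55 (U = 4 - 1*(-51) = 4 + 51 = 55)
(Z + (U + L(-11, 7))) + (10*(-7) + a(5 - 1*2)) = (201 + (55 + 11)) + (10*(-7) + (2 + (5 - 1*2))) = (201 + 66) + (-70 + (2 + (5 - 2))) = 267 + (-70 + (2 + 3)) = 267 + (-70 + 5) = 267 - 65 = 202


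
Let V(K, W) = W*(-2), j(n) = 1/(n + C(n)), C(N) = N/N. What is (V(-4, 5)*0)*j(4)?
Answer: 0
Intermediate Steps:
C(N) = 1
j(n) = 1/(1 + n) (j(n) = 1/(n + 1) = 1/(1 + n))
V(K, W) = -2*W
(V(-4, 5)*0)*j(4) = (-2*5*0)/(1 + 4) = -10*0/5 = 0*(⅕) = 0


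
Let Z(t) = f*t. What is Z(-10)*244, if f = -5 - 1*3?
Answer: 19520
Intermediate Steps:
f = -8 (f = -5 - 3 = -8)
Z(t) = -8*t
Z(-10)*244 = -8*(-10)*244 = 80*244 = 19520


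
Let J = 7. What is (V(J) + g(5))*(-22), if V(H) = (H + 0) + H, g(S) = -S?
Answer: -198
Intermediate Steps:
V(H) = 2*H (V(H) = H + H = 2*H)
(V(J) + g(5))*(-22) = (2*7 - 1*5)*(-22) = (14 - 5)*(-22) = 9*(-22) = -198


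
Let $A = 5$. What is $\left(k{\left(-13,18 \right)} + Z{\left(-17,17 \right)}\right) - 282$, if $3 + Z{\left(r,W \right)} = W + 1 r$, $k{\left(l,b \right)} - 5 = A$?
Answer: $-275$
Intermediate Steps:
$k{\left(l,b \right)} = 10$ ($k{\left(l,b \right)} = 5 + 5 = 10$)
$Z{\left(r,W \right)} = -3 + W + r$ ($Z{\left(r,W \right)} = -3 + \left(W + 1 r\right) = -3 + \left(W + r\right) = -3 + W + r$)
$\left(k{\left(-13,18 \right)} + Z{\left(-17,17 \right)}\right) - 282 = \left(10 - 3\right) - 282 = 7 - 282 = -275$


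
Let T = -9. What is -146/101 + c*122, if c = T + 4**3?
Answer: 677564/101 ≈ 6708.6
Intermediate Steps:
c = 55 (c = -9 + 4**3 = -9 + 64 = 55)
-146/101 + c*122 = -146/101 + 55*122 = -146*1/101 + 6710 = -146/101 + 6710 = 677564/101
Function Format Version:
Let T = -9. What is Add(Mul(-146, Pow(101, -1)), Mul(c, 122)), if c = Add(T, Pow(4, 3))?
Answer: Rational(677564, 101) ≈ 6708.6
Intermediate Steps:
c = 55 (c = Add(-9, Pow(4, 3)) = Add(-9, 64) = 55)
Add(Mul(-146, Pow(101, -1)), Mul(c, 122)) = Add(Mul(-146, Pow(101, -1)), Mul(55, 122)) = Add(Mul(-146, Rational(1, 101)), 6710) = Add(Rational(-146, 101), 6710) = Rational(677564, 101)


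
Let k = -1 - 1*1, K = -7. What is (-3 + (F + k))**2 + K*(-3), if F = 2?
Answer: 30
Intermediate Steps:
k = -2 (k = -1 - 1 = -2)
(-3 + (F + k))**2 + K*(-3) = (-3 + (2 - 2))**2 - 7*(-3) = (-3 + 0)**2 + 21 = (-3)**2 + 21 = 9 + 21 = 30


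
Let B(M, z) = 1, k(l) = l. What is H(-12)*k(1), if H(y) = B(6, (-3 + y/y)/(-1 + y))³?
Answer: 1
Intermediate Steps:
H(y) = 1 (H(y) = 1³ = 1)
H(-12)*k(1) = 1*1 = 1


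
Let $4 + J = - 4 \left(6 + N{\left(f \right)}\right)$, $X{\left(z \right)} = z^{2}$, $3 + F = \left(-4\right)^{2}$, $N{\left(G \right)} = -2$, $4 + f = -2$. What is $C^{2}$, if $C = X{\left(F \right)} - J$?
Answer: $35721$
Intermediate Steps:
$f = -6$ ($f = -4 - 2 = -6$)
$F = 13$ ($F = -3 + \left(-4\right)^{2} = -3 + 16 = 13$)
$J = -20$ ($J = -4 - 4 \left(6 - 2\right) = -4 - 16 = -20$)
$C = 189$ ($C = 13^{2} - -20 = 169 + 20 = 189$)
$C^{2} = 189^{2} = 35721$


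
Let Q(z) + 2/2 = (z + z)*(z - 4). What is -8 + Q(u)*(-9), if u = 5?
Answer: -89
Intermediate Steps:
Q(z) = -1 + 2*z*(-4 + z) (Q(z) = -1 + (z + z)*(z - 4) = -1 + (2*z)*(-4 + z) = -1 + 2*z*(-4 + z))
-8 + Q(u)*(-9) = -8 + (-1 - 8*5 + 2*5²)*(-9) = -8 + (-1 - 40 + 2*25)*(-9) = -8 + (-1 - 40 + 50)*(-9) = -8 + 9*(-9) = -8 - 81 = -89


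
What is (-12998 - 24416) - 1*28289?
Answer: -65703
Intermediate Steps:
(-12998 - 24416) - 1*28289 = -37414 - 28289 = -65703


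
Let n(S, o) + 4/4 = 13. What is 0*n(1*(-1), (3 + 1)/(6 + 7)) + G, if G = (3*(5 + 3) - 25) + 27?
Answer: 26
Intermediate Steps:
n(S, o) = 12 (n(S, o) = -1 + 13 = 12)
G = 26 (G = (3*8 - 25) + 27 = (24 - 25) + 27 = -1 + 27 = 26)
0*n(1*(-1), (3 + 1)/(6 + 7)) + G = 0*12 + 26 = 0 + 26 = 26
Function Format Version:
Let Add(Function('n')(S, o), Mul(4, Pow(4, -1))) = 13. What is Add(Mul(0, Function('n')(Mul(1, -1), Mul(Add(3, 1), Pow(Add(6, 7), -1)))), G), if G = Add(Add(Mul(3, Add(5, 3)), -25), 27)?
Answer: 26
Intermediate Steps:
Function('n')(S, o) = 12 (Function('n')(S, o) = Add(-1, 13) = 12)
G = 26 (G = Add(Add(Mul(3, 8), -25), 27) = Add(Add(24, -25), 27) = Add(-1, 27) = 26)
Add(Mul(0, Function('n')(Mul(1, -1), Mul(Add(3, 1), Pow(Add(6, 7), -1)))), G) = Add(Mul(0, 12), 26) = Add(0, 26) = 26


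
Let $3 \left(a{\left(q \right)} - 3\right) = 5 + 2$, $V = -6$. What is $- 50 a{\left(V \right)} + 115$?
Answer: $- \frac{455}{3} \approx -151.67$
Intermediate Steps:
$a{\left(q \right)} = \frac{16}{3}$ ($a{\left(q \right)} = 3 + \frac{5 + 2}{3} = 3 + \frac{1}{3} \cdot 7 = 3 + \frac{7}{3} = \frac{16}{3}$)
$- 50 a{\left(V \right)} + 115 = \left(-50\right) \frac{16}{3} + 115 = - \frac{800}{3} + 115 = - \frac{455}{3}$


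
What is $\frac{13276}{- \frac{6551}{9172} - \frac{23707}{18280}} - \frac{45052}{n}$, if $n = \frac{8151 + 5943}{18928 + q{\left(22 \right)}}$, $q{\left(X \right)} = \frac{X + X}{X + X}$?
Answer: $- \frac{4429534071189046}{66005507043} \approx -67109.0$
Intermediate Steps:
$q{\left(X \right)} = 1$ ($q{\left(X \right)} = \frac{2 X}{2 X} = 2 X \frac{1}{2 X} = 1$)
$n = \frac{14094}{18929}$ ($n = \frac{8151 + 5943}{18928 + 1} = \frac{14094}{18929} \approx 0.74457$)
$\frac{13276}{- \frac{6551}{9172} - \frac{23707}{18280}} - \frac{45052}{n} = \frac{13276}{- \frac{6551}{9172} - \frac{23707}{18280}} - \frac{45052}{\frac{14094}{18929}} = \frac{13276}{\left(-6551\right) \frac{1}{9172} - \frac{23707}{18280}} - \frac{426394654}{7047} = \frac{13276}{- \frac{6551}{9172} - \frac{23707}{18280}} - \frac{426394654}{7047} = \frac{13276}{- \frac{84298221}{41916040}} - \frac{426394654}{7047} = 13276 \left(- \frac{41916040}{84298221}\right) - \frac{426394654}{7047} = - \frac{556477347040}{84298221} - \frac{426394654}{7047} = - \frac{4429534071189046}{66005507043}$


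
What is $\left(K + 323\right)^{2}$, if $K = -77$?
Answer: $60516$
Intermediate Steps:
$\left(K + 323\right)^{2} = \left(-77 + 323\right)^{2} = 246^{2} = 60516$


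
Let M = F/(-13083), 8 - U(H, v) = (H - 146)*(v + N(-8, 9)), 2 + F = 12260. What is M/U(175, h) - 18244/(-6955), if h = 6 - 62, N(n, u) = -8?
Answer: 74137653223/28268263660 ≈ 2.6226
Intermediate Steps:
F = 12258 (F = -2 + 12260 = 12258)
h = -56
U(H, v) = 8 - (-146 + H)*(-8 + v) (U(H, v) = 8 - (H - 146)*(v - 8) = 8 - (-146 + H)*(-8 + v))
M = -4086/4361 (M = 12258/(-13083) = 12258*(-1/13083) = -4086/4361 ≈ -0.93694)
M/U(175, h) - 18244/(-6955) = -4086/(4361*(-1160 + 8*175 + 146*(-56) - 1*175*(-56))) - 18244/(-6955) = -4086/(4361*(-1160 + 1400 - 8176 + 9800)) - 18244*(-1/6955) = -4086/4361/1864 + 18244/6955 = -4086/4361*1/1864 + 18244/6955 = -2043/4064452 + 18244/6955 = 74137653223/28268263660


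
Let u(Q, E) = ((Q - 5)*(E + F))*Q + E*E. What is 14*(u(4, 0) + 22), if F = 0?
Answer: 308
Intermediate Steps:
u(Q, E) = E² + E*Q*(-5 + Q) (u(Q, E) = ((Q - 5)*(E + 0))*Q + E*E = ((-5 + Q)*E)*Q + E² = (E*(-5 + Q))*Q + E² = E*Q*(-5 + Q) + E² = E² + E*Q*(-5 + Q))
14*(u(4, 0) + 22) = 14*(0*(0 + 4² - 5*4) + 22) = 14*(0*(0 + 16 - 20) + 22) = 14*(0*(-4) + 22) = 14*(0 + 22) = 14*22 = 308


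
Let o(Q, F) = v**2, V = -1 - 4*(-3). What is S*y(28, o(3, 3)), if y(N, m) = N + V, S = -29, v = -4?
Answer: -1131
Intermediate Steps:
V = 11 (V = -1 + 12 = 11)
o(Q, F) = 16 (o(Q, F) = (-4)**2 = 16)
y(N, m) = 11 + N (y(N, m) = N + 11 = 11 + N)
S*y(28, o(3, 3)) = -29*(11 + 28) = -29*39 = -1131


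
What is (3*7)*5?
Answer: 105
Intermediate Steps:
(3*7)*5 = 21*5 = 105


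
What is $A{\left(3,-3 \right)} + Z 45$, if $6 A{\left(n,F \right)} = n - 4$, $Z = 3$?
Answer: $\frac{809}{6} \approx 134.83$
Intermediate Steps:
$A{\left(n,F \right)} = - \frac{2}{3} + \frac{n}{6}$ ($A{\left(n,F \right)} = \frac{n - 4}{6} = \frac{-4 + n}{6} = - \frac{2}{3} + \frac{n}{6}$)
$A{\left(3,-3 \right)} + Z 45 = \left(- \frac{2}{3} + \frac{1}{6} \cdot 3\right) + 3 \cdot 45 = \left(- \frac{2}{3} + \frac{1}{2}\right) + 135 = - \frac{1}{6} + 135 = \frac{809}{6}$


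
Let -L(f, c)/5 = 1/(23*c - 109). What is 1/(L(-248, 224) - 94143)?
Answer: -5043/474763154 ≈ -1.0622e-5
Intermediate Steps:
L(f, c) = -5/(-109 + 23*c) (L(f, c) = -5/(23*c - 109) = -5/(-109 + 23*c))
1/(L(-248, 224) - 94143) = 1/(-5/(-109 + 23*224) - 94143) = 1/(-5/(-109 + 5152) - 94143) = 1/(-5/5043 - 94143) = 1/(-474763154/5043) = -5043/474763154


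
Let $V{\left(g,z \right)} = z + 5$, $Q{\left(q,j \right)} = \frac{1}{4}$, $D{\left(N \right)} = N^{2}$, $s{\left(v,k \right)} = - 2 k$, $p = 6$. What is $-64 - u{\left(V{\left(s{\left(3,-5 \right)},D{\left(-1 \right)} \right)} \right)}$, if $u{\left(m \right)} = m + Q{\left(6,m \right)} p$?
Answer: $- \frac{143}{2} \approx -71.5$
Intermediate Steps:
$Q{\left(q,j \right)} = \frac{1}{4}$
$V{\left(g,z \right)} = 5 + z$
$u{\left(m \right)} = \frac{3}{2} + m$ ($u{\left(m \right)} = m + \frac{1}{4} \cdot 6 = m + \frac{3}{2} = \frac{3}{2} + m$)
$-64 - u{\left(V{\left(s{\left(3,-5 \right)},D{\left(-1 \right)} \right)} \right)} = -64 - \left(\frac{3}{2} + \left(5 + \left(-1\right)^{2}\right)\right) = -64 - \left(\frac{3}{2} + \left(5 + 1\right)\right) = -64 - \left(\frac{3}{2} + 6\right) = -64 - \frac{15}{2} = - \frac{143}{2}$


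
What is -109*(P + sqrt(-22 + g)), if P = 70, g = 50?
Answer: -7630 - 218*sqrt(7) ≈ -8206.8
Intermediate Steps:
-109*(P + sqrt(-22 + g)) = -109*(70 + sqrt(-22 + 50)) = -109*(70 + sqrt(28)) = -109*(70 + 2*sqrt(7)) = -7630 - 218*sqrt(7)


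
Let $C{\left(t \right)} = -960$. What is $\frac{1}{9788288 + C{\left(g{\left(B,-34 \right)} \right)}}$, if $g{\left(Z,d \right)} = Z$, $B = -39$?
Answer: $\frac{1}{9787328} \approx 1.0217 \cdot 10^{-7}$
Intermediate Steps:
$\frac{1}{9788288 + C{\left(g{\left(B,-34 \right)} \right)}} = \frac{1}{9788288 - 960} = \frac{1}{9787328}$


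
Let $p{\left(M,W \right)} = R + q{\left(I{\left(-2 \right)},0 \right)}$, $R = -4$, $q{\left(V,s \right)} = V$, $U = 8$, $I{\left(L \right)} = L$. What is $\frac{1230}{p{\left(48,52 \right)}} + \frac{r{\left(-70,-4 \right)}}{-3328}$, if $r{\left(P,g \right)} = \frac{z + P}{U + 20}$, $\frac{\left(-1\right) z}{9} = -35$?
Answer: $- \frac{2728995}{13312} \approx -205.0$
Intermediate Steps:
$z = 315$ ($z = \left(-9\right) \left(-35\right) = 315$)
$p{\left(M,W \right)} = -6$ ($p{\left(M,W \right)} = -4 - 2 = -6$)
$r{\left(P,g \right)} = \frac{45}{4} + \frac{P}{28}$ ($r{\left(P,g \right)} = \frac{315 + P}{8 + 20} = \frac{315 + P}{28} = \left(315 + P\right) \frac{1}{28} = \frac{45}{4} + \frac{P}{28}$)
$\frac{1230}{p{\left(48,52 \right)}} + \frac{r{\left(-70,-4 \right)}}{-3328} = \frac{1230}{-6} + \frac{\frac{45}{4} + \frac{1}{28} \left(-70\right)}{-3328} = 1230 \left(- \frac{1}{6}\right) + \left(\frac{45}{4} - \frac{5}{2}\right) \left(- \frac{1}{3328}\right) = -205 + \frac{35}{4} \left(- \frac{1}{3328}\right) = -205 - \frac{35}{13312} = - \frac{2728995}{13312}$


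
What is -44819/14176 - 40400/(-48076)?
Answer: -3915861/1686944 ≈ -2.3213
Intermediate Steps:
-44819/14176 - 40400/(-48076) = -44819*1/14176 - 40400*(-1/48076) = -44819/14176 + 100/119 = -3915861/1686944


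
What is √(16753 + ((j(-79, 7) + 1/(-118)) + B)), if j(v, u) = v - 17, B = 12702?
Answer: 3*√45421622/118 ≈ 171.34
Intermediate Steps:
j(v, u) = -17 + v
√(16753 + ((j(-79, 7) + 1/(-118)) + B)) = √(16753 + (((-17 - 79) + 1/(-118)) + 12702)) = √(16753 + ((-96 - 1/118) + 12702)) = √(16753 + (-11329/118 + 12702)) = √(16753 + 1487507/118) = √(3464361/118) = 3*√45421622/118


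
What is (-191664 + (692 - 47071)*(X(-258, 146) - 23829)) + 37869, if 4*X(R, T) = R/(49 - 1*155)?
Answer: 234256433061/212 ≈ 1.1050e+9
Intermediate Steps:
X(R, T) = -R/424 (X(R, T) = (R/(49 - 1*155))/4 = (R/(49 - 155))/4 = (R/(-106))/4 = (R*(-1/106))/4 = (-R/106)/4 = -R/424)
(-191664 + (692 - 47071)*(X(-258, 146) - 23829)) + 37869 = (-191664 + (692 - 47071)*(-1/424*(-258) - 23829)) + 37869 = (-191664 - 46379*(129/212 - 23829)) + 37869 = (-191664 - 46379*(-5051619/212)) + 37869 = (-191664 + 234289037601/212) + 37869 = 234248404833/212 + 37869 = 234256433061/212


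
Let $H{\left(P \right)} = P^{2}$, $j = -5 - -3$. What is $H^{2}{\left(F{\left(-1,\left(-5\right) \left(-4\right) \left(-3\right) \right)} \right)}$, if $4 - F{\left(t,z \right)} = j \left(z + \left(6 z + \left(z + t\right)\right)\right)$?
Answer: $842290759696$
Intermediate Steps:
$j = -2$ ($j = -5 + 3 = -2$)
$F{\left(t,z \right)} = 4 + 2 t + 16 z$ ($F{\left(t,z \right)} = 4 - - 2 \left(z + \left(6 z + \left(z + t\right)\right)\right) = 4 - - 2 \left(z + \left(6 z + \left(t + z\right)\right)\right) = 4 - - 2 \left(z + \left(t + 7 z\right)\right) = 4 - - 2 \left(t + 8 z\right) = 4 - \left(- 16 z - 2 t\right) = 4 + \left(2 t + 16 z\right) = 4 + 2 t + 16 z$)
$H^{2}{\left(F{\left(-1,\left(-5\right) \left(-4\right) \left(-3\right) \right)} \right)} = \left(\left(4 + 2 \left(-1\right) + 16 \left(-5\right) \left(-4\right) \left(-3\right)\right)^{2}\right)^{2} = \left(\left(4 - 2 + 16 \cdot 20 \left(-3\right)\right)^{2}\right)^{2} = \left(\left(4 - 2 + 16 \left(-60\right)\right)^{2}\right)^{2} = \left(\left(4 - 2 - 960\right)^{2}\right)^{2} = \left(\left(-958\right)^{2}\right)^{2} = 917764^{2} = 842290759696$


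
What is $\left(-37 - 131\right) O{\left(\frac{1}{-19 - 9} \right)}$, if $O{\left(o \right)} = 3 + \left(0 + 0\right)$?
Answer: $-504$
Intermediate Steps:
$O{\left(o \right)} = 3$ ($O{\left(o \right)} = 3 + 0 = 3$)
$\left(-37 - 131\right) O{\left(\frac{1}{-19 - 9} \right)} = \left(-37 - 131\right) 3 = \left(-168\right) 3 = -504$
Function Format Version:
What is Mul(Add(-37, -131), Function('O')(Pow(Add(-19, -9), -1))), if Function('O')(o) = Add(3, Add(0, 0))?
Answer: -504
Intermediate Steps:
Function('O')(o) = 3 (Function('O')(o) = Add(3, 0) = 3)
Mul(Add(-37, -131), Function('O')(Pow(Add(-19, -9), -1))) = Mul(Add(-37, -131), 3) = Mul(-168, 3) = -504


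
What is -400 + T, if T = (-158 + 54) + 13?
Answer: -491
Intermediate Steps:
T = -91 (T = -104 + 13 = -91)
-400 + T = -400 - 91 = -491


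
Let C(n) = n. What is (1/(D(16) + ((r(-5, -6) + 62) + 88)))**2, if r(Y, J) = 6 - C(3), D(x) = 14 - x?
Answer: 1/22801 ≈ 4.3858e-5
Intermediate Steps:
r(Y, J) = 3 (r(Y, J) = 6 - 1*3 = 6 - 3 = 3)
(1/(D(16) + ((r(-5, -6) + 62) + 88)))**2 = (1/((14 - 1*16) + ((3 + 62) + 88)))**2 = (1/((14 - 16) + (65 + 88)))**2 = (1/(-2 + 153))**2 = (1/151)**2 = 1/22801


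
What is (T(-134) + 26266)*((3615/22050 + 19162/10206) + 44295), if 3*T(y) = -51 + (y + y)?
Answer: 1241800385095657/1071630 ≈ 1.1588e+9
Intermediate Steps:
T(y) = -17 + 2*y/3 (T(y) = (-51 + (y + y))/3 = (-51 + 2*y)/3 = -17 + 2*y/3)
(T(-134) + 26266)*((3615/22050 + 19162/10206) + 44295) = ((-17 + (⅔)*(-134)) + 26266)*((3615/22050 + 19162/10206) + 44295) = ((-17 - 268/3) + 26266)*((3615*(1/22050) + 19162*(1/10206)) + 44295) = (-319/3 + 26266)*((241/1470 + 9581/5103) + 44295) = 78479*(729233/357210 + 44295)/3 = (78479/3)*(15823346183/357210) = 1241800385095657/1071630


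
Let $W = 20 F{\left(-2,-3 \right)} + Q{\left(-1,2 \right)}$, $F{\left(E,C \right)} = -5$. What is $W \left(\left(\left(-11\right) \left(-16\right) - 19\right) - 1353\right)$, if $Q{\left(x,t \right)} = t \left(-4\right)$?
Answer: $129168$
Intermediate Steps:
$Q{\left(x,t \right)} = - 4 t$
$W = -108$ ($W = 20 \left(-5\right) - 8 = -100 - 8 = -108$)
$W \left(\left(\left(-11\right) \left(-16\right) - 19\right) - 1353\right) = - 108 \left(\left(\left(-11\right) \left(-16\right) - 19\right) - 1353\right) = - 108 \left(\left(176 - 19\right) - 1353\right) = - 108 \left(157 - 1353\right) = \left(-108\right) \left(-1196\right) = 129168$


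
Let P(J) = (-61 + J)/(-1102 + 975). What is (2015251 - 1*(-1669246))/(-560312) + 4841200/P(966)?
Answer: -68900261235717/101416472 ≈ -6.7938e+5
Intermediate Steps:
P(J) = 61/127 - J/127 (P(J) = (-61 + J)/(-127) = (-61 + J)*(-1/127) = 61/127 - J/127)
(2015251 - 1*(-1669246))/(-560312) + 4841200/P(966) = (2015251 - 1*(-1669246))/(-560312) + 4841200/(61/127 - 1/127*966) = (2015251 + 1669246)*(-1/560312) + 4841200/(61/127 - 966/127) = 3684497*(-1/560312) + 4841200/(-905/127) = -3684497/560312 + 4841200*(-127/905) = -3684497/560312 - 122966480/181 = -68900261235717/101416472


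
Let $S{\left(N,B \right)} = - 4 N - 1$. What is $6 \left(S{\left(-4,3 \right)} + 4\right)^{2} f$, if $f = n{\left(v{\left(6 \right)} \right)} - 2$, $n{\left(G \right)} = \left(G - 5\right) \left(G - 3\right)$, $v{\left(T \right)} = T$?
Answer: $2166$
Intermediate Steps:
$S{\left(N,B \right)} = -1 - 4 N$
$n{\left(G \right)} = \left(-5 + G\right) \left(-3 + G\right)$
$f = 1$ ($f = \left(15 + 6^{2} - 48\right) - 2 = \left(15 + 36 - 48\right) - 2 = 3 - 2 = 1$)
$6 \left(S{\left(-4,3 \right)} + 4\right)^{2} f = 6 \left(\left(-1 - -16\right) + 4\right)^{2} \cdot 1 = 6 \left(\left(-1 + 16\right) + 4\right)^{2} \cdot 1 = 6 \left(15 + 4\right)^{2} \cdot 1 = 6 \cdot 19^{2} \cdot 1 = 6 \cdot 361 \cdot 1 = 2166 \cdot 1 = 2166$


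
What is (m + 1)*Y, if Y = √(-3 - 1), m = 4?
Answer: 10*I ≈ 10.0*I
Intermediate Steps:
Y = 2*I (Y = √(-4) = 2*I ≈ 2.0*I)
(m + 1)*Y = (4 + 1)*(2*I) = 5*(2*I) = 10*I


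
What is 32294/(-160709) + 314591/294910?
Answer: 41033781479/47394691190 ≈ 0.86579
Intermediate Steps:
32294/(-160709) + 314591/294910 = 32294*(-1/160709) + 314591*(1/294910) = -32294/160709 + 314591/294910 = 41033781479/47394691190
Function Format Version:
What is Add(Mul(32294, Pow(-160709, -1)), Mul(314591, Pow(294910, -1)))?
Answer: Rational(41033781479, 47394691190) ≈ 0.86579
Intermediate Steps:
Add(Mul(32294, Pow(-160709, -1)), Mul(314591, Pow(294910, -1))) = Add(Mul(32294, Rational(-1, 160709)), Mul(314591, Rational(1, 294910))) = Add(Rational(-32294, 160709), Rational(314591, 294910)) = Rational(41033781479, 47394691190)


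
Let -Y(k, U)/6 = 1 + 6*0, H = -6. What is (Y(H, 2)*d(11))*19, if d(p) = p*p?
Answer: -13794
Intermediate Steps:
Y(k, U) = -6 (Y(k, U) = -6*(1 + 6*0) = -6*(1 + 0) = -6*1 = -6)
d(p) = p**2
(Y(H, 2)*d(11))*19 = -6*11**2*19 = -6*121*19 = -726*19 = -13794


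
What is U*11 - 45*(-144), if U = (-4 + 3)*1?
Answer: 6469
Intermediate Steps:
U = -1 (U = -1*1 = -1)
U*11 - 45*(-144) = -1*11 - 45*(-144) = -11 + 6480 = 6469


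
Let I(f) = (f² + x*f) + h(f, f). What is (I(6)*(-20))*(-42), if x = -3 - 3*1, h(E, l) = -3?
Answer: -2520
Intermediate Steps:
x = -6 (x = -3 - 3 = -6)
I(f) = -3 + f² - 6*f (I(f) = (f² - 6*f) - 3 = -3 + f² - 6*f)
(I(6)*(-20))*(-42) = ((-3 + 6² - 6*6)*(-20))*(-42) = ((-3 + 36 - 36)*(-20))*(-42) = -3*(-20)*(-42) = 60*(-42) = -2520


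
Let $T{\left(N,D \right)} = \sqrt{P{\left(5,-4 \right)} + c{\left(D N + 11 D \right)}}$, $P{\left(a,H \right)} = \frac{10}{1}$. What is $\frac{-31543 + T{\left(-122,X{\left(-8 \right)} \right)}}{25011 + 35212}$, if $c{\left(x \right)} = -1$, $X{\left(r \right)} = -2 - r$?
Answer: $- \frac{31540}{60223} \approx -0.52372$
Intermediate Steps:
$P{\left(a,H \right)} = 10$ ($P{\left(a,H \right)} = 10 \cdot 1 = 10$)
$T{\left(N,D \right)} = 3$ ($T{\left(N,D \right)} = \sqrt{10 - 1} = \sqrt{9} = 3$)
$\frac{-31543 + T{\left(-122,X{\left(-8 \right)} \right)}}{25011 + 35212} = \frac{-31543 + 3}{25011 + 35212} = - \frac{31540}{60223}$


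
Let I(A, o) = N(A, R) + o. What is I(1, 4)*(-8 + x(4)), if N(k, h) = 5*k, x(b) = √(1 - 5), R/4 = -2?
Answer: -72 + 18*I ≈ -72.0 + 18.0*I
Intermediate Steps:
R = -8 (R = 4*(-2) = -8)
x(b) = 2*I (x(b) = √(-4) = 2*I)
I(A, o) = o + 5*A (I(A, o) = 5*A + o = o + 5*A)
I(1, 4)*(-8 + x(4)) = (4 + 5*1)*(-8 + 2*I) = (4 + 5)*(-8 + 2*I) = 9*(-8 + 2*I) = -72 + 18*I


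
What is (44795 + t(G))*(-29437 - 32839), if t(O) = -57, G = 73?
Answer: -2786103688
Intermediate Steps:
(44795 + t(G))*(-29437 - 32839) = (44795 - 57)*(-29437 - 32839) = 44738*(-62276) = -2786103688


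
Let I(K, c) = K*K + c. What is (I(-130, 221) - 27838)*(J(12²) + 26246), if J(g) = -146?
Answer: -279713700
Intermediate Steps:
I(K, c) = c + K² (I(K, c) = K² + c = c + K²)
(I(-130, 221) - 27838)*(J(12²) + 26246) = ((221 + (-130)²) - 27838)*(-146 + 26246) = ((221 + 16900) - 27838)*26100 = (17121 - 27838)*26100 = -10717*26100 = -279713700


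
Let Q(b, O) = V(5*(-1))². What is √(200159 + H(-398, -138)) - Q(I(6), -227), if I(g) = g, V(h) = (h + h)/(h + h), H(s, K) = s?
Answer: -1 + √199761 ≈ 445.95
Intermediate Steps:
V(h) = 1 (V(h) = (2*h)/((2*h)) = (2*h)*(1/(2*h)) = 1)
Q(b, O) = 1 (Q(b, O) = 1² = 1)
√(200159 + H(-398, -138)) - Q(I(6), -227) = √(200159 - 398) - 1*1 = √199761 - 1 = -1 + √199761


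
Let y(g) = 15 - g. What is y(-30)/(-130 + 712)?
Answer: 15/194 ≈ 0.077320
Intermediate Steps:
y(-30)/(-130 + 712) = (15 - 1*(-30))/(-130 + 712) = (15 + 30)/582 = (1/582)*45 = 15/194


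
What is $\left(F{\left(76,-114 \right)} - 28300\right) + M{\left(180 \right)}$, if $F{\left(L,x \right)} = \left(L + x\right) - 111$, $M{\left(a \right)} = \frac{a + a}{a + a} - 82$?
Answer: $-28530$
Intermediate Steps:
$M{\left(a \right)} = -81$ ($M{\left(a \right)} = \frac{2 a}{2 a} - 82 = 2 a \frac{1}{2 a} - 82 = 1 - 82 = -81$)
$F{\left(L,x \right)} = -111 + L + x$
$\left(F{\left(76,-114 \right)} - 28300\right) + M{\left(180 \right)} = \left(\left(-111 + 76 - 114\right) - 28300\right) - 81 = \left(-149 - 28300\right) - 81 = -28449 - 81 = -28530$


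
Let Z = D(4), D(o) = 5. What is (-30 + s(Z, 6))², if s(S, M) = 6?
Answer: 576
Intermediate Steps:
Z = 5
(-30 + s(Z, 6))² = (-30 + 6)² = (-24)² = 576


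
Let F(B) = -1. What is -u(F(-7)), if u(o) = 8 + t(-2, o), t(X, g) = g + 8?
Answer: -15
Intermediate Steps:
t(X, g) = 8 + g
u(o) = 16 + o (u(o) = 8 + (8 + o) = 16 + o)
-u(F(-7)) = -(16 - 1) = -1*15 = -15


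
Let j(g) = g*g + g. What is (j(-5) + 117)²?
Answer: 18769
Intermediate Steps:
j(g) = g + g² (j(g) = g² + g = g + g²)
(j(-5) + 117)² = (-5*(1 - 5) + 117)² = (-5*(-4) + 117)² = (20 + 117)² = 137² = 18769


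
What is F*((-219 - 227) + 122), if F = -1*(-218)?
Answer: -70632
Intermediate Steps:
F = 218
F*((-219 - 227) + 122) = 218*((-219 - 227) + 122) = 218*(-446 + 122) = 218*(-324) = -70632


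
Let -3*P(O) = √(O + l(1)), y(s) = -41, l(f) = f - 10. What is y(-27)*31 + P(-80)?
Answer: -1271 - I*√89/3 ≈ -1271.0 - 3.1447*I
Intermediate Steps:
l(f) = -10 + f
P(O) = -√(-9 + O)/3 (P(O) = -√(O + (-10 + 1))/3 = -√(O - 9)/3 = -√(-9 + O)/3)
y(-27)*31 + P(-80) = -41*31 - √(-9 - 80)/3 = -1271 - I*√89/3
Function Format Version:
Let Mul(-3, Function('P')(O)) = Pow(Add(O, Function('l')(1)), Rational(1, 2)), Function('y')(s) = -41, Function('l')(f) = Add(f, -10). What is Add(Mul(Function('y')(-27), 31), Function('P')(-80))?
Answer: Add(-1271, Mul(Rational(-1, 3), I, Pow(89, Rational(1, 2)))) ≈ Add(-1271.0, Mul(-3.1447, I))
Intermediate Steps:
Function('l')(f) = Add(-10, f)
Function('P')(O) = Mul(Rational(-1, 3), Pow(Add(-9, O), Rational(1, 2))) (Function('P')(O) = Mul(Rational(-1, 3), Pow(Add(O, Add(-10, 1)), Rational(1, 2))) = Mul(Rational(-1, 3), Pow(Add(O, -9), Rational(1, 2))) = Mul(Rational(-1, 3), Pow(Add(-9, O), Rational(1, 2))))
Add(Mul(Function('y')(-27), 31), Function('P')(-80)) = Add(Mul(-41, 31), Mul(Rational(-1, 3), Pow(Add(-9, -80), Rational(1, 2)))) = Add(-1271, Mul(Rational(-1, 3), Pow(-89, Rational(1, 2)))) = Add(-1271, Mul(Rational(-1, 3), Mul(I, Pow(89, Rational(1, 2))))) = Add(-1271, Mul(Rational(-1, 3), I, Pow(89, Rational(1, 2))))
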